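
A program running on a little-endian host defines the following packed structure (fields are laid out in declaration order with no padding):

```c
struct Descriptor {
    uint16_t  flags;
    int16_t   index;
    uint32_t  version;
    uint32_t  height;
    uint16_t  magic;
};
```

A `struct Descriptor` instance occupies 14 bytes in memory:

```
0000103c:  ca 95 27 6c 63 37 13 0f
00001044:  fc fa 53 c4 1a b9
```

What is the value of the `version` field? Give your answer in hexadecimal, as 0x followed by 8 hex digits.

0x0F133763

`version` follows `flags` (2 B), `index` (2 B), so it starts at offset 2 + 2 = 4 and occupies 4 bytes.
Bytes at offsets 4..7: 63 37 13 0F.
Little-endian: lowest address holds the least-significant byte.
Reassemble most-significant byte first: 0F 13 37 63 → 0x0F133763.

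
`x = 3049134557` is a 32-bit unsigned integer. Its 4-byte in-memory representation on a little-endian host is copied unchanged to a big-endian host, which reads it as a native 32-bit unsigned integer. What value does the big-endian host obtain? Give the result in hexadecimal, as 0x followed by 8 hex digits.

3049134557 in 32-bit hexadecimal is 0xB5BE19DD.
Stored little-endian, the bytes at ascending addresses are DD 19 BE B5.
Read back as big-endian, the last byte is least significant, giving 0xDD19BEB5.

0xDD19BEB5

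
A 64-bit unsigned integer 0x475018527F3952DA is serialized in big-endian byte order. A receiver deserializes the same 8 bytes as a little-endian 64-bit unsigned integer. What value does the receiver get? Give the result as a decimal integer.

Stored big-endian, the bytes at ascending addresses are 47 50 18 52 7F 39 52 DA.
Read back as little-endian, the first byte is least significant, giving 0xDA52397F52185047.
0xDA52397F52185047 = 15731699667359518791.

15731699667359518791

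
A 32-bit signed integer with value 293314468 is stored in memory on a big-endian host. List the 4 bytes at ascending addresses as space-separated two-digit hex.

11 7B 9F A4

293314468 in hexadecimal, padded to 32 bits, is 0x117B9FA4.
Split into bytes (most-significant first): 11 7B 9F A4.
Big-endian: lowest address holds the most-significant byte.
So the memory order matches the most-significant-first order: 11 7B 9F A4.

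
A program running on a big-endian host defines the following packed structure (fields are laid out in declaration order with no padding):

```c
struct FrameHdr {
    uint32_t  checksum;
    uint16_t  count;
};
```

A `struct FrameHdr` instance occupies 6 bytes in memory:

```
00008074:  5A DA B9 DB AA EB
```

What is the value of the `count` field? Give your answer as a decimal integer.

43755

`count` follows `checksum` (4 bytes), so it starts at byte offset 4 and occupies 2 bytes.
Bytes at offsets 4..5: AA EB.
Big-endian stores the most-significant byte at the lowest address.
The bytes are already most-significant first: 0xAAEB.
0xAAEB = 43755.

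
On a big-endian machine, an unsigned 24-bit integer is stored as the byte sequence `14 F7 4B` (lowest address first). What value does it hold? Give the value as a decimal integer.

1374027

Big-endian: lowest address holds the most-significant byte.
The bytes are already most-significant first: 0x14F74B.
0x14F74B = 1374027.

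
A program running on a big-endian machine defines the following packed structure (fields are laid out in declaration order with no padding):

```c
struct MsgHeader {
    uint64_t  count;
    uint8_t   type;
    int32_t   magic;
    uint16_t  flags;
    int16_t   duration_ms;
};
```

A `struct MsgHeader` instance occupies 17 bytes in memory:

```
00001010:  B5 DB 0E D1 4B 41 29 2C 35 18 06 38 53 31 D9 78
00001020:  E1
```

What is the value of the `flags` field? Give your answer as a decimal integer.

`flags` follows `count` (8 B), `type` (1 B), `magic` (4 B), so it starts at offset 8 + 1 + 4 = 13 and occupies 2 bytes.
Bytes at offsets 13..14: 31 D9.
Big-endian: lowest address holds the most-significant byte.
The bytes are already most-significant first: 0x31D9.
0x31D9 = 12761.

12761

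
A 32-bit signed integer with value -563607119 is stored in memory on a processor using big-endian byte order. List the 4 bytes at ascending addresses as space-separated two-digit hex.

Two's complement of -563607119 in 32 bits: 563607119 = 0x2197F64F; invert → 0xDE6809B0; add 1 → 0xDE6809B1.
Split into bytes (most-significant first): DE 68 09 B1.
In big-endian order the high byte comes first in memory.
So the memory order matches the most-significant-first order: DE 68 09 B1.

DE 68 09 B1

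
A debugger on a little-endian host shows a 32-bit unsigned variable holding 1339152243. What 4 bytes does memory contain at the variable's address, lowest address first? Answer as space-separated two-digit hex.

1339152243 in hexadecimal, padded to 32 bits, is 0x4FD1D773.
Split into bytes (most-significant first): 4F D1 D7 73.
Little-endian: lowest address holds the least-significant byte.
So at ascending addresses the bytes are 73 D7 D1 4F.

73 D7 D1 4F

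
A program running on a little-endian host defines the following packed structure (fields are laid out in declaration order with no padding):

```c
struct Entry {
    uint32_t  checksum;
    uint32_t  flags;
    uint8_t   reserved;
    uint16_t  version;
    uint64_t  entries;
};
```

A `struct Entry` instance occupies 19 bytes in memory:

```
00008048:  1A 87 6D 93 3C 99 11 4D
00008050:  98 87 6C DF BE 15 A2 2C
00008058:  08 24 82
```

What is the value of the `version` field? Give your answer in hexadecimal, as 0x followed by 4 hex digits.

0x6C87

`version` follows `checksum` (4 B), `flags` (4 B), `reserved` (1 B), so it starts at offset 4 + 4 + 1 = 9 and occupies 2 bytes.
Bytes at offsets 9..10: 87 6C.
Little-endian stores the least-significant byte at the lowest address.
Reassemble most-significant byte first: 6C 87 → 0x6C87.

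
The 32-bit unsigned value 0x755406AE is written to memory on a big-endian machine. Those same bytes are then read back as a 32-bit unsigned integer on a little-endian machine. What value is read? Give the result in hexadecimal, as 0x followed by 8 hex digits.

0xAE065475

Stored big-endian, the bytes at ascending addresses are 75 54 06 AE.
Read back as little-endian, the first byte is least significant, giving 0xAE065475.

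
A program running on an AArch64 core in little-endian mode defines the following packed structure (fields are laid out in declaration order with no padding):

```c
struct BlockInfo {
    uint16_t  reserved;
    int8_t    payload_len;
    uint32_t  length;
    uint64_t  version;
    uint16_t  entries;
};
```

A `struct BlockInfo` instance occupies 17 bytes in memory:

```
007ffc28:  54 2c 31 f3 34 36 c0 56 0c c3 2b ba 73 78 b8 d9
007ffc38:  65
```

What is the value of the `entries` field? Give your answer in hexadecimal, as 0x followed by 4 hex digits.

`entries` follows `reserved` (2 B), `payload_len` (1 B), `length` (4 B), `version` (8 B), so it starts at offset 2 + 1 + 4 + 8 = 15 and occupies 2 bytes.
Bytes at offsets 15..16: D9 65.
In little-endian order the low byte comes first in memory.
Reassemble most-significant byte first: 65 D9 → 0x65D9.

0x65D9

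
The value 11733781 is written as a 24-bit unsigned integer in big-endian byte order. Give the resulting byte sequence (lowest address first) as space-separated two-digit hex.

B3 0B 15

11733781 in hexadecimal, padded to 24 bits, is 0xB30B15.
Split into bytes (most-significant first): B3 0B 15.
Big-endian stores the most-significant byte at the lowest address.
So the memory order matches the most-significant-first order: B3 0B 15.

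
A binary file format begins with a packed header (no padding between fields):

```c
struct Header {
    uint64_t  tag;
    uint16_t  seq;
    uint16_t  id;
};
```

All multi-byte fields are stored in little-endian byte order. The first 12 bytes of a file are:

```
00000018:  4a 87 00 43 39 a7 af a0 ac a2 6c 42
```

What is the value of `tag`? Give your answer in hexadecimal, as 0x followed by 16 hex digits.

`tag` is the first field, at byte offset 0, occupying 8 bytes.
Bytes at offsets 0..7: 4A 87 00 43 39 A7 AF A0.
Little-endian stores the least-significant byte at the lowest address.
Reassemble most-significant byte first: A0 AF A7 39 43 00 87 4A → 0xA0AFA7394300874A.

0xA0AFA7394300874A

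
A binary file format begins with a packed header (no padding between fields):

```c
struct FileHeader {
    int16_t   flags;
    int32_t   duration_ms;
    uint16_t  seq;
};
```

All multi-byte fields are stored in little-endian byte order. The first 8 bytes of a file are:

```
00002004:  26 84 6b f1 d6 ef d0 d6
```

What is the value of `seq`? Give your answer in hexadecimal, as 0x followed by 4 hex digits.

`seq` follows `flags` (2 B), `duration_ms` (4 B), so it starts at offset 2 + 4 = 6 and occupies 2 bytes.
Bytes at offsets 6..7: D0 D6.
Little-endian: lowest address holds the least-significant byte.
Reassemble most-significant byte first: D6 D0 → 0xD6D0.

0xD6D0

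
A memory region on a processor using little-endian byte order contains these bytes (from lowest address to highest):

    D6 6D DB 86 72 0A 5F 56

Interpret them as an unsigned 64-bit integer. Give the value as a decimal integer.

Little-endian: lowest address holds the least-significant byte.
Reassemble most-significant byte first: 56 5F 0A 72 86 DB 6D D6 → 0x565F0A7286DB6DD6.
0x565F0A7286DB6DD6 = 6223704697054391766.

6223704697054391766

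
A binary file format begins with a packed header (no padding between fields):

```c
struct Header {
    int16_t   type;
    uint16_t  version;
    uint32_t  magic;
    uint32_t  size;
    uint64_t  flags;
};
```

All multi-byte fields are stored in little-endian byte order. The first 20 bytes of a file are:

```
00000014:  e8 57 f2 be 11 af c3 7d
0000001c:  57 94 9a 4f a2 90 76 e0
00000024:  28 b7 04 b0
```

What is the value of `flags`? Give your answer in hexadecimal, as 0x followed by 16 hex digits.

0xB004B728E07690A2

`flags` follows `type` (2 B), `version` (2 B), `magic` (4 B), `size` (4 B), so it starts at offset 2 + 2 + 4 + 4 = 12 and occupies 8 bytes.
Bytes at offsets 12..19: A2 90 76 E0 28 B7 04 B0.
Little-endian: lowest address holds the least-significant byte.
Reassemble most-significant byte first: B0 04 B7 28 E0 76 90 A2 → 0xB004B728E07690A2.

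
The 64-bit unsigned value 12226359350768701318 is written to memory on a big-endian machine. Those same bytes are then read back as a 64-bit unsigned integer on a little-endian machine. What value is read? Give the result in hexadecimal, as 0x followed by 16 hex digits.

12226359350768701318 in 64-bit hexadecimal is 0xA9ACC10D2ED80F86.
Stored big-endian, the bytes at ascending addresses are A9 AC C1 0D 2E D8 0F 86.
Read back as little-endian, the first byte is least significant, giving 0x860FD82E0DC1ACA9.

0x860FD82E0DC1ACA9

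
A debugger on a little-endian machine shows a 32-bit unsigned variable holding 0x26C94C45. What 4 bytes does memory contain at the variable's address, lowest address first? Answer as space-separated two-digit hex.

Split into bytes (most-significant first): 26 C9 4C 45.
In little-endian order the low byte comes first in memory.
So at ascending addresses the bytes are 45 4C C9 26.

45 4C C9 26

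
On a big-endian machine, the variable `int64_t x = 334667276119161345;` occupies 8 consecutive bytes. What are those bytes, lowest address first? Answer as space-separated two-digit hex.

04 A4 FA 1D 4F 07 BA 01

334667276119161345 in hexadecimal, padded to 64 bits, is 0x04A4FA1D4F07BA01.
Split into bytes (most-significant first): 04 A4 FA 1D 4F 07 BA 01.
In big-endian order the high byte comes first in memory.
So the memory order matches the most-significant-first order: 04 A4 FA 1D 4F 07 BA 01.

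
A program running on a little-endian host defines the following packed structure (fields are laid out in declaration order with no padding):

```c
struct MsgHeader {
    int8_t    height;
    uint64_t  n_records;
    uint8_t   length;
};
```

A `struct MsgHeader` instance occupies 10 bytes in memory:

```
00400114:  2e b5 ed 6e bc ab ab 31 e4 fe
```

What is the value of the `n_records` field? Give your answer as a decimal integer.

`n_records` follows `height` (1 byte), so it starts at byte offset 1 and occupies 8 bytes.
Bytes at offsets 1..8: B5 ED 6E BC AB AB 31 E4.
In little-endian order the low byte comes first in memory.
Reassemble most-significant byte first: E4 31 AB AB BC 6E ED B5 → 0xE431ABABBC6EEDB5.
0xE431ABABBC6EEDB5 = 16443112468595535285.

16443112468595535285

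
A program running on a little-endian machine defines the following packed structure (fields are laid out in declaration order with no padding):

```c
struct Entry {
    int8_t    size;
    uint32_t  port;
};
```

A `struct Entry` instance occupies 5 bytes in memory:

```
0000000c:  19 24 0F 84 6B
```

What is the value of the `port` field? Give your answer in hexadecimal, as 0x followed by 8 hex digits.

0x6B840F24

`port` follows `size` (1 byte), so it starts at byte offset 1 and occupies 4 bytes.
Bytes at offsets 1..4: 24 0F 84 6B.
Little-endian stores the least-significant byte at the lowest address.
Reassemble most-significant byte first: 6B 84 0F 24 → 0x6B840F24.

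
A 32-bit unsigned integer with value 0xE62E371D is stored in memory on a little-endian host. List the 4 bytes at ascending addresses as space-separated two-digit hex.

Split into bytes (most-significant first): E6 2E 37 1D.
In little-endian order the low byte comes first in memory.
So at ascending addresses the bytes are 1D 37 2E E6.

1D 37 2E E6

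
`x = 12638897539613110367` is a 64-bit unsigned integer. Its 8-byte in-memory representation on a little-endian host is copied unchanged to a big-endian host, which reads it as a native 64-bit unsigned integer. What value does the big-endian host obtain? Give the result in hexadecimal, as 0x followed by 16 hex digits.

0x5FB03239596266AF

12638897539613110367 in 64-bit hexadecimal is 0xAF6662593932B05F.
Stored little-endian, the bytes at ascending addresses are 5F B0 32 39 59 62 66 AF.
Read back as big-endian, the last byte is least significant, giving 0x5FB03239596266AF.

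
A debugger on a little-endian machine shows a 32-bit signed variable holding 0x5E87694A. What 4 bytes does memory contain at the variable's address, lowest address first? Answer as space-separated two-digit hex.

4A 69 87 5E

Split into bytes (most-significant first): 5E 87 69 4A.
In little-endian order the low byte comes first in memory.
So at ascending addresses the bytes are 4A 69 87 5E.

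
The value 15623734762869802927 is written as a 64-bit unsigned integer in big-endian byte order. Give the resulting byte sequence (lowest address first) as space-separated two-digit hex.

15623734762869802927 in hexadecimal, padded to 64 bits, is 0xD8D2A7FD1DC6C7AF.
Split into bytes (most-significant first): D8 D2 A7 FD 1D C6 C7 AF.
Big-endian: lowest address holds the most-significant byte.
So the memory order matches the most-significant-first order: D8 D2 A7 FD 1D C6 C7 AF.

D8 D2 A7 FD 1D C6 C7 AF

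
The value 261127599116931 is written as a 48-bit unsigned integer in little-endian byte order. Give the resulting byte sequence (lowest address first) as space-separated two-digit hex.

83 52 C9 81 7E ED

261127599116931 in hexadecimal, padded to 48 bits, is 0xED7E81C95283.
Split into bytes (most-significant first): ED 7E 81 C9 52 83.
Little-endian: lowest address holds the least-significant byte.
So at ascending addresses the bytes are 83 52 C9 81 7E ED.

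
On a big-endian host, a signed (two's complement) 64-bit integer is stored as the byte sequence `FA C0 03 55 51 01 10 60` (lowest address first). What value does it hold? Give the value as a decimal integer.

In big-endian order the high byte comes first in memory.
The bytes are already most-significant first: 0xFAC0035551011060.
Top bit is set, so as a signed 64-bit value this is 0xFAC0035551011060 − 2^64 = -378298703732993952.

-378298703732993952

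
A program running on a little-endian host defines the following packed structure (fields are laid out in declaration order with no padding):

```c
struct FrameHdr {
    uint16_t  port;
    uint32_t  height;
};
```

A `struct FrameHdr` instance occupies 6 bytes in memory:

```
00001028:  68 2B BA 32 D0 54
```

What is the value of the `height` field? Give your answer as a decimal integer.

`height` follows `port` (2 bytes), so it starts at byte offset 2 and occupies 4 bytes.
Bytes at offsets 2..5: BA 32 D0 54.
In little-endian order the low byte comes first in memory.
Reassemble most-significant byte first: 54 D0 32 BA → 0x54D032BA.
0x54D032BA = 1422930618.

1422930618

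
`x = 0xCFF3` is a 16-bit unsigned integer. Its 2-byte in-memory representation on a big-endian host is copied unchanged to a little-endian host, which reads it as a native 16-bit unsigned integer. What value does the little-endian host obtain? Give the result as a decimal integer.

62415

Stored big-endian, the bytes at ascending addresses are CF F3.
Read back as little-endian, the first byte is least significant, giving 0xF3CF.
0xF3CF = 62415.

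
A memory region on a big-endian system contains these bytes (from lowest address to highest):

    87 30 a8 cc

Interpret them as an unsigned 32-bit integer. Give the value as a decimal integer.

Big-endian stores the most-significant byte at the lowest address.
The bytes are already most-significant first: 0x8730A8CC.
0x8730A8CC = 2268113100.

2268113100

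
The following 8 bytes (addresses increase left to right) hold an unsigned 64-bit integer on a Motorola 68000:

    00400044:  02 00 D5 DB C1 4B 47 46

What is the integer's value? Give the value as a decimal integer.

144350327893346118

Big-endian stores the most-significant byte at the lowest address.
The bytes are already most-significant first: 0x0200D5DBC14B4746.
0x0200D5DBC14B4746 = 144350327893346118.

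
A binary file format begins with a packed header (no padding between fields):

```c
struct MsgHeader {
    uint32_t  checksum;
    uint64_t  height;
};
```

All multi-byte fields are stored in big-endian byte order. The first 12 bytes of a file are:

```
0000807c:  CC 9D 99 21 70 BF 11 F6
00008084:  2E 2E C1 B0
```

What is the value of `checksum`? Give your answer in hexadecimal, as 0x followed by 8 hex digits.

`checksum` is the first field, at byte offset 0, occupying 4 bytes.
Bytes at offsets 0..3: CC 9D 99 21.
Big-endian stores the most-significant byte at the lowest address.
The bytes are already most-significant first: 0xCC9D9921.

0xCC9D9921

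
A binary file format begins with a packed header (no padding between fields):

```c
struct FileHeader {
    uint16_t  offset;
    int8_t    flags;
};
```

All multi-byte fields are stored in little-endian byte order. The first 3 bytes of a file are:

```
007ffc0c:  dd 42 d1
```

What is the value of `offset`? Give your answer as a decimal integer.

17117

`offset` is the first field, at byte offset 0, occupying 2 bytes.
Bytes at offsets 0..1: DD 42.
Little-endian stores the least-significant byte at the lowest address.
Reassemble most-significant byte first: 42 DD → 0x42DD.
0x42DD = 17117.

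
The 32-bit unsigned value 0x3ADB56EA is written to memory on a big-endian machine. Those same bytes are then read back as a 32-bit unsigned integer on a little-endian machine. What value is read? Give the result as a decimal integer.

Stored big-endian, the bytes at ascending addresses are 3A DB 56 EA.
Read back as little-endian, the first byte is least significant, giving 0xEA56DB3A.
0xEA56DB3A = 3931560762.

3931560762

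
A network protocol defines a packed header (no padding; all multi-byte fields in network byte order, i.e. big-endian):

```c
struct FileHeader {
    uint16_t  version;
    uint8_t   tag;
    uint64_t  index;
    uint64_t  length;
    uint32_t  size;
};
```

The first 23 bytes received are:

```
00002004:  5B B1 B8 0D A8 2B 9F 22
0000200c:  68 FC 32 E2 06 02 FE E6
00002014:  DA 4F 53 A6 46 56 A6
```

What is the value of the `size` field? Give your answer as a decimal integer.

`size` follows `version` (2 B), `tag` (1 B), `index` (8 B), `length` (8 B), so it starts at offset 2 + 1 + 8 + 8 = 19 and occupies 4 bytes.
Bytes at offsets 19..22: A6 46 56 A6.
Big-endian stores the most-significant byte at the lowest address.
The bytes are already most-significant first: 0xA64656A6.
0xA64656A6 = 2789627558.

2789627558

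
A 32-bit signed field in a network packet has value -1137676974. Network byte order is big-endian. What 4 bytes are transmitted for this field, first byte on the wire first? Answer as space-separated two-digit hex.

Two's complement of -1137676974 in 32 bits: 1137676974 = 0x43CF92AE; invert → 0xBC306D51; add 1 → 0xBC306D52.
Split into bytes (most-significant first): BC 30 6D 52.
Big-endian stores the most-significant byte at the lowest address.
So the memory order matches the most-significant-first order: BC 30 6D 52.

BC 30 6D 52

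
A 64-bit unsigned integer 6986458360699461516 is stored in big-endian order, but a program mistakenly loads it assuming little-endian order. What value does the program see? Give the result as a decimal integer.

10132972699977446496

6986458360699461516 in 64-bit hexadecimal is 0x60F4E2DCFB8C9F8C.
Stored big-endian, the bytes at ascending addresses are 60 F4 E2 DC FB 8C 9F 8C.
Read back as little-endian, the first byte is least significant, giving 0x8C9F8CFBDCE2F460.
0x8C9F8CFBDCE2F460 = 10132972699977446496.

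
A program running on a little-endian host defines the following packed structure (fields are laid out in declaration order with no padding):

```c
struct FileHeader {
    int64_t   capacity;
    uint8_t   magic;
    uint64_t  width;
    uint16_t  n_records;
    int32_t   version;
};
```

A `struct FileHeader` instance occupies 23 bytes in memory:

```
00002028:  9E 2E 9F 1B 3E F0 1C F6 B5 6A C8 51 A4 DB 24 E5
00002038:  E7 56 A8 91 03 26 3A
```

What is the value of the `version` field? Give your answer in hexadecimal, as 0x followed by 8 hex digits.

0x3A260391

`version` follows `capacity` (8 B), `magic` (1 B), `width` (8 B), `n_records` (2 B), so it starts at offset 8 + 1 + 8 + 2 = 19 and occupies 4 bytes.
Bytes at offsets 19..22: 91 03 26 3A.
Little-endian stores the least-significant byte at the lowest address.
Reassemble most-significant byte first: 3A 26 03 91 → 0x3A260391.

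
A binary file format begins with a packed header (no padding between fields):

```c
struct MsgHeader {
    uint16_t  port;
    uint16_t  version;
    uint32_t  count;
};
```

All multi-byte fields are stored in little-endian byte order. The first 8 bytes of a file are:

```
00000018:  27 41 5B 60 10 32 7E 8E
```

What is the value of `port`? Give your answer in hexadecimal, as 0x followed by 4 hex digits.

`port` is the first field, at byte offset 0, occupying 2 bytes.
Bytes at offsets 0..1: 27 41.
In little-endian order the low byte comes first in memory.
Reassemble most-significant byte first: 41 27 → 0x4127.

0x4127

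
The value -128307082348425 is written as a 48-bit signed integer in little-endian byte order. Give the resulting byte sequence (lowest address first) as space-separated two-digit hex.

77 38 EF 2D 4E 8B

Two's complement of -128307082348425 in 48 bits: 128307082348425 = 0x74B1D210C789; invert → 0x8B4E2DEF3876; add 1 → 0x8B4E2DEF3877.
Split into bytes (most-significant first): 8B 4E 2D EF 38 77.
Little-endian stores the least-significant byte at the lowest address.
So at ascending addresses the bytes are 77 38 EF 2D 4E 8B.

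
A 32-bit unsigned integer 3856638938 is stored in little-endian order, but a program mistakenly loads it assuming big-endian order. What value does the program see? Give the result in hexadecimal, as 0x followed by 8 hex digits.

0xDAA3DFE5

3856638938 in 32-bit hexadecimal is 0xE5DFA3DA.
Stored little-endian, the bytes at ascending addresses are DA A3 DF E5.
Read back as big-endian, the last byte is least significant, giving 0xDAA3DFE5.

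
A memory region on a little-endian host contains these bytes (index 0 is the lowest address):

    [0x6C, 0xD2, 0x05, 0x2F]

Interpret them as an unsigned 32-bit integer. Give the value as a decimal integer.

788910700

Little-endian: lowest address holds the least-significant byte.
Reassemble most-significant byte first: 2F 05 D2 6C → 0x2F05D26C.
0x2F05D26C = 788910700.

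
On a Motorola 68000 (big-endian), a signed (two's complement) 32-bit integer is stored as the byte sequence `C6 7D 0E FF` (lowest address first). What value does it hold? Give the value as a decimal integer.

-964882689

In big-endian order the high byte comes first in memory.
The bytes are already most-significant first: 0xC67D0EFF.
Top bit is set, so as a signed 32-bit value this is 0xC67D0EFF − 2^32 = -964882689.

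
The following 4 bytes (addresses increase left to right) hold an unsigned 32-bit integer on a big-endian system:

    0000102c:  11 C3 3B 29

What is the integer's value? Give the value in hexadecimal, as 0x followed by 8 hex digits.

Big-endian: lowest address holds the most-significant byte.
The bytes are already most-significant first: 0x11C33B29.

0x11C33B29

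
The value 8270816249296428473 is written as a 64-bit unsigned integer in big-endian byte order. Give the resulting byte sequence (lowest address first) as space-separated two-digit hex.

8270816249296428473 in hexadecimal, padded to 64 bits, is 0x72C7D78EDDD79DB9.
Split into bytes (most-significant first): 72 C7 D7 8E DD D7 9D B9.
Big-endian: lowest address holds the most-significant byte.
So the memory order matches the most-significant-first order: 72 C7 D7 8E DD D7 9D B9.

72 C7 D7 8E DD D7 9D B9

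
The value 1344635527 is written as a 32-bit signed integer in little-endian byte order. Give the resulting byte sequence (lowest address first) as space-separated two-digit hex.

87 82 25 50

1344635527 in hexadecimal, padded to 32 bits, is 0x50258287.
Split into bytes (most-significant first): 50 25 82 87.
Little-endian: lowest address holds the least-significant byte.
So at ascending addresses the bytes are 87 82 25 50.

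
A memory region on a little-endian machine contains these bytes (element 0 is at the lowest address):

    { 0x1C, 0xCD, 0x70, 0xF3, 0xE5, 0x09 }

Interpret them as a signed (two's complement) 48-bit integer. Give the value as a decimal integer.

10883236416796

Little-endian: lowest address holds the least-significant byte.
Reassemble most-significant byte first: 09 E5 F3 70 CD 1C → 0x09E5F370CD1C.
0x09E5F370CD1C = 10883236416796.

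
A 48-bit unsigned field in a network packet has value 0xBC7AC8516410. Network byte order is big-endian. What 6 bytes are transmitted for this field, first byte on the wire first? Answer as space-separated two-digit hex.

Split into bytes (most-significant first): BC 7A C8 51 64 10.
Big-endian stores the most-significant byte at the lowest address.
So the memory order matches the most-significant-first order: BC 7A C8 51 64 10.

BC 7A C8 51 64 10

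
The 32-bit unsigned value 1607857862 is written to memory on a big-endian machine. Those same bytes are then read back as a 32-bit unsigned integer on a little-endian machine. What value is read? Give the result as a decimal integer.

3338065247

1607857862 in 32-bit hexadecimal is 0x5FD5F6C6.
Stored big-endian, the bytes at ascending addresses are 5F D5 F6 C6.
Read back as little-endian, the first byte is least significant, giving 0xC6F6D55F.
0xC6F6D55F = 3338065247.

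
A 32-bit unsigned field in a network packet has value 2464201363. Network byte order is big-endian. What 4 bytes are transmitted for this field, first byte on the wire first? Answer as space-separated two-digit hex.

92 E0 BA 93

2464201363 in hexadecimal, padded to 32 bits, is 0x92E0BA93.
Split into bytes (most-significant first): 92 E0 BA 93.
Big-endian: lowest address holds the most-significant byte.
So the memory order matches the most-significant-first order: 92 E0 BA 93.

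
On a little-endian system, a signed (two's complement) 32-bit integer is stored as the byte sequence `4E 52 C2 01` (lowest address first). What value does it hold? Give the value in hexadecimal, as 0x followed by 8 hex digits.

Little-endian stores the least-significant byte at the lowest address.
Reassemble most-significant byte first: 01 C2 52 4E → 0x01C2524E.

0x01C2524E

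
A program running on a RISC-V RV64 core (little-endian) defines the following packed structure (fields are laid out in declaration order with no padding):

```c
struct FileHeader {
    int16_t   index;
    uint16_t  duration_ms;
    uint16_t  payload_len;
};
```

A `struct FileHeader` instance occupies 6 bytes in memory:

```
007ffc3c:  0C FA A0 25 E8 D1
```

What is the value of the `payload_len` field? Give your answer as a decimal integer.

53736

`payload_len` follows `index` (2 B), `duration_ms` (2 B), so it starts at offset 2 + 2 = 4 and occupies 2 bytes.
Bytes at offsets 4..5: E8 D1.
Little-endian: lowest address holds the least-significant byte.
Reassemble most-significant byte first: D1 E8 → 0xD1E8.
0xD1E8 = 53736.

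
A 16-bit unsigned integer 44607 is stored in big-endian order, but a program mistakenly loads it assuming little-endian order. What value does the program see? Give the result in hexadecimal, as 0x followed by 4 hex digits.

44607 in 16-bit hexadecimal is 0xAE3F.
Stored big-endian, the bytes at ascending addresses are AE 3F.
Read back as little-endian, the first byte is least significant, giving 0x3FAE.

0x3FAE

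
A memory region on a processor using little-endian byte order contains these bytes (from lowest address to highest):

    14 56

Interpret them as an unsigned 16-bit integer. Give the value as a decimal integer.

22036

In little-endian order the low byte comes first in memory.
Reassemble most-significant byte first: 56 14 → 0x5614.
0x5614 = 22036.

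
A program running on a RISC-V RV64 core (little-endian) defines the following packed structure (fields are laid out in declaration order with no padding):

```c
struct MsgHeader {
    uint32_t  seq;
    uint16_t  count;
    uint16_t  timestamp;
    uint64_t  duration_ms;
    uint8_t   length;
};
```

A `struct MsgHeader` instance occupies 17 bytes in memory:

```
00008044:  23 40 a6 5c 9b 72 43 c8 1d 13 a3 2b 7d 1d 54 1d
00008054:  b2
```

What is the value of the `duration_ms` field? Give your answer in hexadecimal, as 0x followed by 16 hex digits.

`duration_ms` follows `seq` (4 B), `count` (2 B), `timestamp` (2 B), so it starts at offset 4 + 2 + 2 = 8 and occupies 8 bytes.
Bytes at offsets 8..15: 1D 13 A3 2B 7D 1D 54 1D.
In little-endian order the low byte comes first in memory.
Reassemble most-significant byte first: 1D 54 1D 7D 2B A3 13 1D → 0x1D541D7D2BA3131D.

0x1D541D7D2BA3131D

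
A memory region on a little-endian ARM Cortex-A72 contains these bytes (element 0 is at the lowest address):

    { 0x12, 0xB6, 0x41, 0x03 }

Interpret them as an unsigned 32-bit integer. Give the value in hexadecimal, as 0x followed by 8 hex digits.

0x0341B612

Little-endian stores the least-significant byte at the lowest address.
Reassemble most-significant byte first: 03 41 B6 12 → 0x0341B612.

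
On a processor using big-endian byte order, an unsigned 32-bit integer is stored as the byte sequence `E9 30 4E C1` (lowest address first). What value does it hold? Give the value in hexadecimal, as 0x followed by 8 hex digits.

In big-endian order the high byte comes first in memory.
The bytes are already most-significant first: 0xE9304EC1.

0xE9304EC1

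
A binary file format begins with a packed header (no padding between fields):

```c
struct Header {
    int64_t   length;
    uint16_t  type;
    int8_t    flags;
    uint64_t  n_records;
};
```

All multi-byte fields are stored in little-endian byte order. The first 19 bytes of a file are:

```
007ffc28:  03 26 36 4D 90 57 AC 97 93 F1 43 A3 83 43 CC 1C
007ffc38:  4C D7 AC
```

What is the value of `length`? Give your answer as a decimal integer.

-7517537400705899005

`length` is the first field, at byte offset 0, occupying 8 bytes.
Bytes at offsets 0..7: 03 26 36 4D 90 57 AC 97.
Little-endian: lowest address holds the least-significant byte.
Reassemble most-significant byte first: 97 AC 57 90 4D 36 26 03 → 0x97AC57904D362603.
Top bit is set, so as a signed 64-bit value this is 0x97AC57904D362603 − 2^64 = -7517537400705899005.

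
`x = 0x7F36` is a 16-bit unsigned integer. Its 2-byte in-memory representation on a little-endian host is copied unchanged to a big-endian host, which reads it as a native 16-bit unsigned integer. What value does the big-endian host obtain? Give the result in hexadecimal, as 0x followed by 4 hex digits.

Stored little-endian, the bytes at ascending addresses are 36 7F.
Read back as big-endian, the last byte is least significant, giving 0x367F.

0x367F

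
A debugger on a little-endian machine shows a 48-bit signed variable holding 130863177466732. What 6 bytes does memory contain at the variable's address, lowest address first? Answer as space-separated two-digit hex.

6C 03 35 F5 04 77

130863177466732 in hexadecimal, padded to 48 bits, is 0x7704F535036C.
Split into bytes (most-significant first): 77 04 F5 35 03 6C.
Little-endian stores the least-significant byte at the lowest address.
So at ascending addresses the bytes are 6C 03 35 F5 04 77.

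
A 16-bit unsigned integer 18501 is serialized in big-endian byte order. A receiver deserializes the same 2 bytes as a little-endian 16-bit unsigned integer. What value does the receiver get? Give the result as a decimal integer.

18501 in 16-bit hexadecimal is 0x4845.
Stored big-endian, the bytes at ascending addresses are 48 45.
Read back as little-endian, the first byte is least significant, giving 0x4548.
0x4548 = 17736.

17736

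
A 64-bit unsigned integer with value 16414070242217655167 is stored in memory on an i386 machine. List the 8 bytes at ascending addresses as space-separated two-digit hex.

7F 7B B1 79 EB 7D CA E3

16414070242217655167 in hexadecimal, padded to 64 bits, is 0xE3CA7DEB79B17B7F.
Split into bytes (most-significant first): E3 CA 7D EB 79 B1 7B 7F.
In little-endian order the low byte comes first in memory.
So at ascending addresses the bytes are 7F 7B B1 79 EB 7D CA E3.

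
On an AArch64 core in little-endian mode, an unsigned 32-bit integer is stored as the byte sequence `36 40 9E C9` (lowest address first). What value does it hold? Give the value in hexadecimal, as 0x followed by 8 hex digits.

Little-endian: lowest address holds the least-significant byte.
Reassemble most-significant byte first: C9 9E 40 36 → 0xC99E4036.

0xC99E4036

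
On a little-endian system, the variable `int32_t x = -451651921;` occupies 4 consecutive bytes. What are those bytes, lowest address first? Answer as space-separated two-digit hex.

Two's complement of -451651921 in 32 bits: 451651921 = 0x1AEBA951; invert → 0xE51456AE; add 1 → 0xE51456AF.
Split into bytes (most-significant first): E5 14 56 AF.
Little-endian stores the least-significant byte at the lowest address.
So at ascending addresses the bytes are AF 56 14 E5.

AF 56 14 E5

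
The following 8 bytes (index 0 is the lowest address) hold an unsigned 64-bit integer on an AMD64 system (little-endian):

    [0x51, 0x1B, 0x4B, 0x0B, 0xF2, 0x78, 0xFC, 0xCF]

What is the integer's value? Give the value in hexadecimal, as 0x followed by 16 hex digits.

0xCFFC78F20B4B1B51

In little-endian order the low byte comes first in memory.
Reassemble most-significant byte first: CF FC 78 F2 0B 4B 1B 51 → 0xCFFC78F20B4B1B51.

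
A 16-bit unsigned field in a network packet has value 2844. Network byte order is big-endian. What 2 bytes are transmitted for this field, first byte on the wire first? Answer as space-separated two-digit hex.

2844 in hexadecimal, padded to 16 bits, is 0x0B1C.
Split into bytes (most-significant first): 0B 1C.
Big-endian stores the most-significant byte at the lowest address.
So the memory order matches the most-significant-first order: 0B 1C.

0B 1C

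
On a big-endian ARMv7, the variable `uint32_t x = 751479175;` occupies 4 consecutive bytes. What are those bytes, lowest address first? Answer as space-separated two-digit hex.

2C CA A9 87

751479175 in hexadecimal, padded to 32 bits, is 0x2CCAA987.
Split into bytes (most-significant first): 2C CA A9 87.
Big-endian: lowest address holds the most-significant byte.
So the memory order matches the most-significant-first order: 2C CA A9 87.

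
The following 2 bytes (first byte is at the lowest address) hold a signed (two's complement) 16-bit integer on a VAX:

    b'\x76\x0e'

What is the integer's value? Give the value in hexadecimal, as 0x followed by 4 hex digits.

0x0E76

In little-endian order the low byte comes first in memory.
Reassemble most-significant byte first: 0E 76 → 0x0E76.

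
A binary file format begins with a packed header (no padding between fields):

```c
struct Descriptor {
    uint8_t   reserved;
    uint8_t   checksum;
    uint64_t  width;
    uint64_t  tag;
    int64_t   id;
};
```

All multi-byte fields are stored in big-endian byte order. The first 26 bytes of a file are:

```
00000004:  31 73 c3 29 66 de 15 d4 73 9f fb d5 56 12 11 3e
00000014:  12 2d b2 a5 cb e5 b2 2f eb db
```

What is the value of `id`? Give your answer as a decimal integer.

`id` follows `reserved` (1 B), `checksum` (1 B), `width` (8 B), `tag` (8 B), so it starts at offset 1 + 1 + 8 + 8 = 18 and occupies 8 bytes.
Bytes at offsets 18..25: B2 A5 CB E5 B2 2F EB DB.
Big-endian stores the most-significant byte at the lowest address.
The bytes are already most-significant first: 0xB2A5CBE5B22FEBDB.
Top bit is set, so as a signed 64-bit value this is 0xB2A5CBE5B22FEBDB − 2^64 = -5573824776403686437.

-5573824776403686437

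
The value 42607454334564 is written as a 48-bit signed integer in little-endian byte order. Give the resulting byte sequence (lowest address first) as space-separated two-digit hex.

64 2E 2E 52 C0 26

42607454334564 in hexadecimal, padded to 48 bits, is 0x26C0522E2E64.
Split into bytes (most-significant first): 26 C0 52 2E 2E 64.
Little-endian: lowest address holds the least-significant byte.
So at ascending addresses the bytes are 64 2E 2E 52 C0 26.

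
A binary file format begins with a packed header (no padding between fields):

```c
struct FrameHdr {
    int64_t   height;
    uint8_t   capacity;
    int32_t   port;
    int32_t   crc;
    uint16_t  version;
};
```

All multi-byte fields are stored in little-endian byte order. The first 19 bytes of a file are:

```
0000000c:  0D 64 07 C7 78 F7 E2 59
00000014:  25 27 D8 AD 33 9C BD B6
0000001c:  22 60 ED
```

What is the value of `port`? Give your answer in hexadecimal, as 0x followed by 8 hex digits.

0x33ADD827

`port` follows `height` (8 B), `capacity` (1 B), so it starts at offset 8 + 1 = 9 and occupies 4 bytes.
Bytes at offsets 9..12: 27 D8 AD 33.
Little-endian stores the least-significant byte at the lowest address.
Reassemble most-significant byte first: 33 AD D8 27 → 0x33ADD827.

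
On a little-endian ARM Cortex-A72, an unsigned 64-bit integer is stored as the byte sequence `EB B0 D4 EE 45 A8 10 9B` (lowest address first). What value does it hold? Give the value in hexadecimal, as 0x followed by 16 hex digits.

0x9B10A845EED4B0EB

In little-endian order the low byte comes first in memory.
Reassemble most-significant byte first: 9B 10 A8 45 EE D4 B0 EB → 0x9B10A845EED4B0EB.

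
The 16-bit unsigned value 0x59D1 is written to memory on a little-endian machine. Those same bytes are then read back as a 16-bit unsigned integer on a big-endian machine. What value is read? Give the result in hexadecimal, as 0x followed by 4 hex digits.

0xD159

Stored little-endian, the bytes at ascending addresses are D1 59.
Read back as big-endian, the last byte is least significant, giving 0xD159.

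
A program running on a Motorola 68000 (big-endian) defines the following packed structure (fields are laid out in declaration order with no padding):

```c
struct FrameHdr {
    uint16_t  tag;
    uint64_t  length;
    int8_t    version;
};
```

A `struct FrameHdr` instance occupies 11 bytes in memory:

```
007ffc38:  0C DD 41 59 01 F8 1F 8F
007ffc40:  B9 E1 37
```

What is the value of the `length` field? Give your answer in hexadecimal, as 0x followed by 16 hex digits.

`length` follows `tag` (2 bytes), so it starts at byte offset 2 and occupies 8 bytes.
Bytes at offsets 2..9: 41 59 01 F8 1F 8F B9 E1.
In big-endian order the high byte comes first in memory.
The bytes are already most-significant first: 0x415901F81F8FB9E1.

0x415901F81F8FB9E1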